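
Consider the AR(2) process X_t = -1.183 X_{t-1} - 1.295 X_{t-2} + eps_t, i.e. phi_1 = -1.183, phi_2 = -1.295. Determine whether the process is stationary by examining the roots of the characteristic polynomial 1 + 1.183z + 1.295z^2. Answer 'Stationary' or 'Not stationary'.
\text{Not stationary}

The AR(p) characteristic polynomial is P(z) = 1 + 1.183z + 1.295z^2.
Stationarity requires all roots to lie outside the unit circle, i.e. |z| > 1 for every root.
Set 1 + (1.183) z + (1.295) z^2 = 0, i.e. a z^2 + b z + c = 0 with a = 1.295, b = 1.183, c = 1.
Discriminant D = b^2 - 4ac = (1.183)^2 - 4*(1.295)*1 = 1.399489 - (5.18) = -3.780511.
D < 0, so the roots are the complex-conjugate pair z = (-b +/- i sqrt(-D)) / (2a) = -0.4568 +/- 0.7507i.
For a conjugate pair |z|^2 = z * conj(z) = (product of roots) = c/a = 1/(1.295) = 0.772201, so |z| = sqrt(0.772201) = 0.8787 for both roots.
Moduli of all roots: 0.8787, 0.8787.
All moduli strictly greater than 1? No.
Verdict: Not stationary.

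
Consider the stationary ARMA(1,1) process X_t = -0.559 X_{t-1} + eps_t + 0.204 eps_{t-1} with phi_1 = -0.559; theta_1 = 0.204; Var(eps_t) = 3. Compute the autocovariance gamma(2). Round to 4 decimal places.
\gamma(2) = 0.7672

Multiply the model equation by X_{t-k} and take expectations. With theta_0 = psi_0 = 1 and psi_j the MA(infinity) weights, this gives
  gamma(k) - sum_i phi_i gamma(k-i) = c_k,
  c_k = sigma^2 * sum_{j=k..q} theta_j psi_{j-k}   (c_k = 0 for k > q),
using gamma(-m) = gamma(m).
psi-weights needed (psi_j = theta_j + sum_i phi_i psi_{j-i}):
  psi_1 = theta_1 + phi_1 = 0.204 + (-0.559) = -0.355
Right-hand sides:
  c_0 = sigma^2 (1 + theta_1 psi_1) = 3 * (1 + (0.204)(-0.355)) = 3 * 0.92758 = 2.78274
  c_1 = sigma^2 theta_1 = 3 * (0.204) = 0.612
  c_2 = 0
Equations for k = 0 and k = 1 (AR order 1):
  gamma(0) = phi_1 gamma(1) + c_0
  gamma(1) = phi_1 gamma(0) + c_1
Substituting the second into the first: gamma(0) (1 - phi_1^2) = c_0 + phi_1 c_1, so
  gamma(0) = (c_0 + phi_1 c_1) / (1 - phi_1^2) = (2.78274 + (-0.559)(0.612)) / (1 - (-0.559)^2) = 2.440632 / 0.687519 = 3.549912.
  gamma(1) = phi_1 gamma(0) + c_1 = (-0.559)(3.549912) + (0.612) = -1.372401.
For k = 2 (> q): gamma(2) = phi_1 gamma(1) = (-0.559)(-1.372401) = 0.767172.
Therefore gamma(2) = 0.7672 (to 4 decimal places).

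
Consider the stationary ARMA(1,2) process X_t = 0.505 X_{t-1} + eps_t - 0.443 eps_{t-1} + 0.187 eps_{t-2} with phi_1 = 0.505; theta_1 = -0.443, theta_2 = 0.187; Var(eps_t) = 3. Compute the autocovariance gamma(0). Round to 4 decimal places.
\gamma(0) = 3.2035

Multiply the model equation by X_{t-k} and take expectations. With theta_0 = psi_0 = 1 and psi_j the MA(infinity) weights, this gives
  gamma(k) - sum_i phi_i gamma(k-i) = c_k,
  c_k = sigma^2 * sum_{j=k..q} theta_j psi_{j-k}   (c_k = 0 for k > q),
using gamma(-m) = gamma(m).
psi-weights needed (psi_j = theta_j + sum_i phi_i psi_{j-i}):
  psi_1 = theta_1 + phi_1 = -0.443 + (0.505) = 0.062
  psi_2 = theta_2 + phi_1 psi_1 = 0.187 + (0.505)(0.062) = 0.21831
Right-hand sides:
  c_0 = sigma^2 (1 + theta_1 psi_1 + theta_2 psi_2) = 3 * (1 + (-0.443)(0.062) + (0.187)(0.21831)) = 3 * 1.013358 = 3.040074
  c_1 = sigma^2 (theta_1 + theta_2 psi_1) = 3 * (-0.443 + (0.187)(0.062)) = -1.294218
  c_2 = sigma^2 theta_2 = 3 * (0.187) = 0.561
Equations for k = 0 and k = 1 (AR order 1):
  gamma(0) = phi_1 gamma(1) + c_0
  gamma(1) = phi_1 gamma(0) + c_1
Substituting the second into the first: gamma(0) (1 - phi_1^2) = c_0 + phi_1 c_1, so
  gamma(0) = (c_0 + phi_1 c_1) / (1 - phi_1^2) = (3.040074 + (0.505)(-1.294218)) / (1 - (0.505)^2) = 2.386494 / 0.744975 = 3.203455.
Therefore gamma(0) = 3.2035 (to 4 decimal places).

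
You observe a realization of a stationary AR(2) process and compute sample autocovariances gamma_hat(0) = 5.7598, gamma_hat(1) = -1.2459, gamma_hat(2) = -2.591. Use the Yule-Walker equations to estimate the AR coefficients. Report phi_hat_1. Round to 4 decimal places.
\hat\phi_{1} = -0.3290

The Yule-Walker equations for an AR(p) process read, in matrix form,
  Gamma_p phi = r_p,   with   (Gamma_p)_{ij} = gamma(|i - j|),
                       (r_p)_i = gamma(i),   i,j = 1..p.
Substitute the sample gammas (Toeplitz matrix and right-hand side of size 2):
  Gamma_p = [[5.7598, -1.2459], [-1.2459, 5.7598]]
  r_p     = [-1.2459, -2.591]
Written out:
  5.7598 phi_1 - 1.2459 phi_2 = -1.2459
  -1.2459 phi_1 + 5.7598 phi_2 = -2.591
Solve by Cramer's rule:
  det = gamma(0)^2 - gamma(1)^2 = (5.7598)^2 - (-1.2459)^2 = 33.17529604 - 1.55226681 = 31.62302923
  phi_hat_1 = [gamma(1) gamma(0) - gamma(1) gamma(2)] / det = [(-1.2459)(5.7598) - (-1.2459)(-2.591)] / 31.62302923 = -10.40426172 / 31.62302923 = -0.329
  phi_hat_2 = [gamma(0) gamma(2) - gamma(1)^2] / det = [(5.7598)(-2.591) - (-1.2459)^2] / 31.62302923 = -16.47590861 / 31.62302923 = -0.521
So phi_hat = [-0.3290, -0.5210].
Therefore phi_hat_1 = -0.3290.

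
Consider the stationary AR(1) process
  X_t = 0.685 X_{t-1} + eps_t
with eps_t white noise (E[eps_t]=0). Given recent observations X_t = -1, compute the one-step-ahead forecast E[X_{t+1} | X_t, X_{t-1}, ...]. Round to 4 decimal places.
E[X_{t+1} \mid \mathcal F_t] = -0.6850

For an AR(p) model X_t = c + sum_i phi_i X_{t-i} + eps_t, the
one-step-ahead conditional mean is
  E[X_{t+1} | X_t, ...] = c + sum_i phi_i X_{t+1-i}.
Substitute known values:
  E[X_{t+1} | ...] = (0.685) * (-1)
                   = -0.6850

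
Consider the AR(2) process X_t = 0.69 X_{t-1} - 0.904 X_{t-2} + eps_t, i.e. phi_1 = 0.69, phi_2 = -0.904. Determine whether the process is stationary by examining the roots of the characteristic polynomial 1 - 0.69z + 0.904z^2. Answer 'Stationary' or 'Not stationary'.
\text{Stationary}

The AR(p) characteristic polynomial is P(z) = 1 - 0.69z + 0.904z^2.
Stationarity requires all roots to lie outside the unit circle, i.e. |z| > 1 for every root.
Set 1 + (-0.69) z + (0.904) z^2 = 0, i.e. a z^2 + b z + c = 0 with a = 0.904, b = -0.69, c = 1.
Discriminant D = b^2 - 4ac = (-0.69)^2 - 4*(0.904)*1 = 0.4761 - (3.616) = -3.1399.
D < 0, so the roots are the complex-conjugate pair z = (-b +/- i sqrt(-D)) / (2a) = 0.3816 +/- 0.9801i.
For a conjugate pair |z|^2 = z * conj(z) = (product of roots) = c/a = 1/(0.904) = 1.106195, so |z| = sqrt(1.106195) = 1.0518 for both roots.
Moduli of all roots: 1.0518, 1.0518.
All moduli strictly greater than 1? Yes.
Verdict: Stationary.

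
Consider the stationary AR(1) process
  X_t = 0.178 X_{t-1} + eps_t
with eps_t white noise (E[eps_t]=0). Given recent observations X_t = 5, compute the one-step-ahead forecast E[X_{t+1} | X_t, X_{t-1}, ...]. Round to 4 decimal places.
E[X_{t+1} \mid \mathcal F_t] = 0.8900

For an AR(p) model X_t = c + sum_i phi_i X_{t-i} + eps_t, the
one-step-ahead conditional mean is
  E[X_{t+1} | X_t, ...] = c + sum_i phi_i X_{t+1-i}.
Substitute known values:
  E[X_{t+1} | ...] = (0.178) * (5)
                   = 0.8900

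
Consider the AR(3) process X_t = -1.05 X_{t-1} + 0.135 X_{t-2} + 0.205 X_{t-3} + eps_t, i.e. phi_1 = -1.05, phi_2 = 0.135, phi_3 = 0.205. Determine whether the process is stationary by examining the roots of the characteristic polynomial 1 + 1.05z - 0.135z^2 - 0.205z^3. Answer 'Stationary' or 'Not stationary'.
\text{Stationary}

The AR(p) characteristic polynomial is P(z) = 1 + 1.05z - 0.135z^2 - 0.205z^3.
Stationarity requires all roots to lie outside the unit circle, i.e. |z| > 1 for every root.
Degree 3: look for a simple real root z0 first, then factor out (1 - z/z0) and solve the remaining quadratic.
Testing z0 = -2: P(-2) = 1 + (1.05)(-2) + (-0.135)(-2)^2 + (-0.205)(-2)^3
  = 1 + (-2.1) + (-0.54) + (1.64) = 0.  So z_0 = -2 is a root, |z_0| = 2.
Divide out the factor (1 + 0.5 z) = (1 - z/z0) (since 1/z0 = -0.5):
  P(z) = (1 + 0.5 z)(1 + (0.55) z + (-0.41) z^2)
  [check: z-coef 0.55 - (-0.5) = 1.05; z^2-coef -0.41 - (-0.5)(0.55) = -0.135; z^3-coef -(-0.5)(-0.41) = -0.205.]
Remaining roots from the quadratic factor 1 + (0.55) z + (-0.41) z^2:
  Set 1 + (0.55) z + (-0.41) z^2 = 0, i.e. a z^2 + b z + c = 0 with a = -0.41, b = 0.55, c = 1.
  Discriminant D = b^2 - 4ac = (0.55)^2 - 4*(-0.41)*1 = 0.3025 - (-1.64) = 1.9425.
  D >= 0, so the roots are real: z = (-b +/- sqrt(D)) / (2a) = (-0.55 +/- 1.393736) / (-0.82).
    z_1 = (-0.55 + 1.393736) / (-0.82) = -1.0289,   |z_1| = 1.0289.
    z_2 = (-0.55 - 1.393736) / (-0.82) = 2.3704,   |z_2| = 2.3704.
Moduli of all roots: 2.0000, 1.0289, 2.3704.
All moduli strictly greater than 1? Yes.
Verdict: Stationary.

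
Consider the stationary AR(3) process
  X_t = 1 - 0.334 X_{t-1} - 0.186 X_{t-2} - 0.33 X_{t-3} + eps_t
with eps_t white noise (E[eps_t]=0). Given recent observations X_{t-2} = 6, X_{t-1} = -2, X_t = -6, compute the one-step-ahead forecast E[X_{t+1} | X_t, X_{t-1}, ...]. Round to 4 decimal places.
E[X_{t+1} \mid \mathcal F_t] = 1.3960

For an AR(p) model X_t = c + sum_i phi_i X_{t-i} + eps_t, the
one-step-ahead conditional mean is
  E[X_{t+1} | X_t, ...] = c + sum_i phi_i X_{t+1-i}.
Substitute known values:
  E[X_{t+1} | ...] = 1 + (-0.334) * (-6) + (-0.186) * (-2) + (-0.33) * (6)
                   = 1.3960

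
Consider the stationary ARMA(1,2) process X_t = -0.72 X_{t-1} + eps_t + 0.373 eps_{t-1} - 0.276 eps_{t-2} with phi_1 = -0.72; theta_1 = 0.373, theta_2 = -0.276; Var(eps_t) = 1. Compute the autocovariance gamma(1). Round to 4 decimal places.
\gamma(1) = -0.3389

Multiply the model equation by X_{t-k} and take expectations. With theta_0 = psi_0 = 1 and psi_j the MA(infinity) weights, this gives
  gamma(k) - sum_i phi_i gamma(k-i) = c_k,
  c_k = sigma^2 * sum_{j=k..q} theta_j psi_{j-k}   (c_k = 0 for k > q),
using gamma(-m) = gamma(m).
psi-weights needed (psi_j = theta_j + sum_i phi_i psi_{j-i}):
  psi_1 = theta_1 + phi_1 = 0.373 + (-0.72) = -0.347
  psi_2 = theta_2 + phi_1 psi_1 = -0.276 + (-0.72)(-0.347) = -0.02616
Right-hand sides:
  c_0 = sigma^2 (1 + theta_1 psi_1 + theta_2 psi_2) = 1 * (1 + (0.373)(-0.347) + (-0.276)(-0.02616)) = 1 * 0.877789 = 0.877789
  c_1 = sigma^2 (theta_1 + theta_2 psi_1) = 1 * (0.373 + (-0.276)(-0.347)) = 0.468772
  c_2 = sigma^2 theta_2 = 1 * (-0.276) = -0.276
Equations for k = 0 and k = 1 (AR order 1):
  gamma(0) = phi_1 gamma(1) + c_0
  gamma(1) = phi_1 gamma(0) + c_1
Substituting the second into the first: gamma(0) (1 - phi_1^2) = c_0 + phi_1 c_1, so
  gamma(0) = (c_0 + phi_1 c_1) / (1 - phi_1^2) = (0.877789 + (-0.72)(0.468772)) / (1 - (-0.72)^2) = 0.540273 / 0.4816 = 1.12183.
  gamma(1) = phi_1 gamma(0) + c_1 = (-0.72)(1.12183) + (0.468772) = -0.338946.
Therefore gamma(1) = -0.3389 (to 4 decimal places).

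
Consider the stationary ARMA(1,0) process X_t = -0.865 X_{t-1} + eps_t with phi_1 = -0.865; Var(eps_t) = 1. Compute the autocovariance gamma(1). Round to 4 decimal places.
\gamma(1) = -3.4356

Multiply the model equation by X_{t-k} and take expectations. With theta_0 = psi_0 = 1 and psi_j the MA(infinity) weights, this gives
  gamma(k) - sum_i phi_i gamma(k-i) = c_k,
  c_k = sigma^2 * sum_{j=k..q} theta_j psi_{j-k}   (c_k = 0 for k > q),
using gamma(-m) = gamma(m).
Pure AR (q = 0): c_0 = sigma^2 = 1, c_k = 0 for k >= 1.
Equations for k = 0 and k = 1 (AR order 1):
  gamma(0) = phi_1 gamma(1) + c_0
  gamma(1) = phi_1 gamma(0) + c_1
Substituting the second into the first: gamma(0) (1 - phi_1^2) = c_0 + phi_1 c_1, so
  gamma(0) = c_0 / (1 - phi_1^2) = 1 / (1 - (-0.865)^2) = 1 / 0.251775 = 3.9718.
  gamma(1) = phi_1 gamma(0) = (-0.865)(3.9718) = -3.435607.
Therefore gamma(1) = -3.4356 (to 4 decimal places).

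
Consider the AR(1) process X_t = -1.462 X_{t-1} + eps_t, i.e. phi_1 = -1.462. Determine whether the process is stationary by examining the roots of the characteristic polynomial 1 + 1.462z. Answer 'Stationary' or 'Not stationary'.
\text{Not stationary}

The AR(p) characteristic polynomial is P(z) = 1 + 1.462z.
Stationarity requires all roots to lie outside the unit circle, i.e. |z| > 1 for every root.
This is linear in z: 1 + (1.462) z = 0  =>  z = -1/(1.462) = -0.683995,  |z| = 0.683995.
Moduli of all roots: 0.6840.
All moduli strictly greater than 1? No.
Verdict: Not stationary.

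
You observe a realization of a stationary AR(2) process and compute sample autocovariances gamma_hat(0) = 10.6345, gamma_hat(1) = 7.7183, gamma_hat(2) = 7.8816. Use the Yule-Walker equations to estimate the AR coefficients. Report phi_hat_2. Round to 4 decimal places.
\hat\phi_{2} = 0.4530

The Yule-Walker equations for an AR(p) process read, in matrix form,
  Gamma_p phi = r_p,   with   (Gamma_p)_{ij} = gamma(|i - j|),
                       (r_p)_i = gamma(i),   i,j = 1..p.
Substitute the sample gammas (Toeplitz matrix and right-hand side of size 2):
  Gamma_p = [[10.6345, 7.7183], [7.7183, 10.6345]]
  r_p     = [7.7183, 7.8816]
Written out:
  10.6345 phi_1 + 7.7183 phi_2 = 7.7183
  7.7183 phi_1 + 10.6345 phi_2 = 7.8816
Solve by Cramer's rule:
  det = gamma(0)^2 - gamma(1)^2 = (10.6345)^2 - (7.7183)^2 = 113.09259025 - 59.57215489 = 53.52043536
  phi_hat_1 = [gamma(1) gamma(0) - gamma(1) gamma(2)] / det = [(7.7183)(10.6345) - (7.7183)(7.8816)] / 53.52043536 = 21.24770807 / 53.52043536 = 0.397
  phi_hat_2 = [gamma(0) gamma(2) - gamma(1)^2] / det = [(10.6345)(7.8816) - (7.7183)^2] / 53.52043536 = 24.24472031 / 53.52043536 = 0.453
So phi_hat = [0.3970, 0.4530].
Therefore phi_hat_2 = 0.4530.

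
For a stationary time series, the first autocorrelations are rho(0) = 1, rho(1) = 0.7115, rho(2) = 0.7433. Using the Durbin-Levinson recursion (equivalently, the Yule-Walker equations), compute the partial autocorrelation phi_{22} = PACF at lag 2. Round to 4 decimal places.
\phi_{22} = 0.4801

The PACF at lag k is phi_{kk}, the last component of the solution
to the Yule-Walker system G_k phi = r_k where
  (G_k)_{ij} = rho(|i - j|), (r_k)_i = rho(i), i,j = 1..k.
Equivalently, Durbin-Levinson gives phi_{kk} iteratively:
  phi_{11} = rho(1)
  phi_{kk} = [rho(k) - sum_{j=1..k-1} phi_{k-1,j} rho(k-j)]
            / [1 - sum_{j=1..k-1} phi_{k-1,j} rho(j)],
  phi_{k,j} = phi_{k-1,j} - phi_{kk} phi_{k-1,k-j},  j = 1..k-1.
Step k = 1:
  phi_11 = rho(1) = 0.7115.
Step k = 2:
  phi_22 = [rho(2) - phi_11 rho(1)] / [1 - phi_11 rho(1)] = [0.7433 - (0.7115)(0.7115)] / [1 - (0.7115)(0.7115)]
         = 0.23706775 / 0.49376775 = 0.4801.
Therefore phi_{22} = 0.4801.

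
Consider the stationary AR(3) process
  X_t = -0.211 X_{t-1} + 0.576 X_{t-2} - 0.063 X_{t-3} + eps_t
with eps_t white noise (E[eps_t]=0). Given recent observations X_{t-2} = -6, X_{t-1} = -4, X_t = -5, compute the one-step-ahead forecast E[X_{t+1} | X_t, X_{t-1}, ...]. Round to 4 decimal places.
E[X_{t+1} \mid \mathcal F_t] = -0.8710

For an AR(p) model X_t = c + sum_i phi_i X_{t-i} + eps_t, the
one-step-ahead conditional mean is
  E[X_{t+1} | X_t, ...] = c + sum_i phi_i X_{t+1-i}.
Substitute known values:
  E[X_{t+1} | ...] = (-0.211) * (-5) + (0.576) * (-4) + (-0.063) * (-6)
                   = -0.8710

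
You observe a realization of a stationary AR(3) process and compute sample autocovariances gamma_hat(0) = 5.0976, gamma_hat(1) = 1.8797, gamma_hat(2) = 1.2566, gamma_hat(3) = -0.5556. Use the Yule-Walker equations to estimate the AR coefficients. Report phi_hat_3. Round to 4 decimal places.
\hat\phi_{3} = -0.2770

The Yule-Walker equations for an AR(p) process read, in matrix form,
  Gamma_p phi = r_p,   with   (Gamma_p)_{ij} = gamma(|i - j|),
                       (r_p)_i = gamma(i),   i,j = 1..p.
Substitute the sample gammas (Toeplitz matrix and right-hand side of size 3):
  Gamma_p = [[5.0976, 1.8797, 1.2566], [1.8797, 5.0976, 1.8797], [1.2566, 1.8797, 5.0976]]
  r_p     = [1.8797, 1.2566, -0.5556]
Written out (R1..R3):
  (R1) 5.0976 phi_1 + 1.8797 phi_2 + 1.2566 phi_3 = 1.8797
  (R2) 1.8797 phi_1 + 5.0976 phi_2 + 1.8797 phi_3 = 1.2566
  (R3) 1.2566 phi_1 + 1.8797 phi_2 + 5.0976 phi_3 = -0.5556
Gaussian elimination:
  R2 <- R2 - (1.8797/5.0976) R1 = R2 - (0.368742) R1:  4.404475 phi_2 + 1.416339 phi_3 = 0.563475
  R3 <- R3 - (1.2566/5.0976) R1 = R3 - (0.246508) R1:  1.416339 phi_2 + 4.787838 phi_3 = -1.018961
  R3 <- R3 - (1.416339/4.404475) R2 = R3 - (0.321568) R2:  4.332389 phi_3 = -1.200157
Back-substitution:
  phi_hat_3 = -1.200157 / 4.332389 = -0.27702
  phi_hat_2 = (0.563475 - (1.416339)(-0.27702)) / 4.404475 = 0.217013
  phi_hat_1 = (1.8797 - (1.8797)(0.217013) - (1.2566)(-0.27702)) / 5.0976 = 0.357008
So phi_hat = [0.3570, 0.2170, -0.2770].
Therefore phi_hat_3 = -0.2770.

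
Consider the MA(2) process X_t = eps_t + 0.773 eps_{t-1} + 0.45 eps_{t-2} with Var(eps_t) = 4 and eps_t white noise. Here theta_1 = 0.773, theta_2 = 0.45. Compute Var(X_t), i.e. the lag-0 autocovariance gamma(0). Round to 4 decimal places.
\gamma(0) = 7.2001

For an MA(q) process X_t = eps_t + sum_i theta_i eps_{t-i} with
Var(eps_t) = sigma^2, the variance is
  gamma(0) = sigma^2 * (1 + sum_i theta_i^2).
  sum_i theta_i^2 = (0.773)^2 + (0.45)^2 = 0.597529 + 0.2025 = 0.800029.
  gamma(0) = 4 * (1 + 0.800029) = 4 * 1.800029 = 7.200116, which rounds to 7.2001.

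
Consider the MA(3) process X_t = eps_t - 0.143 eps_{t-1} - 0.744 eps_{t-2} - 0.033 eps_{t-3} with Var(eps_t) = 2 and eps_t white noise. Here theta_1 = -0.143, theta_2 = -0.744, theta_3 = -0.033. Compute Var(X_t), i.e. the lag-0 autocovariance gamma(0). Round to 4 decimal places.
\gamma(0) = 3.1501

For an MA(q) process X_t = eps_t + sum_i theta_i eps_{t-i} with
Var(eps_t) = sigma^2, the variance is
  gamma(0) = sigma^2 * (1 + sum_i theta_i^2).
  sum_i theta_i^2 = (-0.143)^2 + (-0.744)^2 + (-0.033)^2 = 0.020449 + 0.553536 + 0.001089 = 0.575074.
  gamma(0) = 2 * (1 + 0.575074) = 2 * 1.575074 = 3.150148, which rounds to 3.1501.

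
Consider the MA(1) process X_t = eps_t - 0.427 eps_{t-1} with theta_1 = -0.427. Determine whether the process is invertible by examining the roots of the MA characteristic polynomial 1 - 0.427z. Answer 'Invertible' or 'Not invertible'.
\text{Invertible}

The MA(q) characteristic polynomial is P(z) = 1 - 0.427z.
Invertibility requires all roots to lie outside the unit circle, i.e. |z| > 1 for every root.
This is linear in z: 1 + (-0.427) z = 0  =>  z = -1/(-0.427) = 2.34192,  |z| = 2.34192.
Moduli of all roots: 2.3419.
All moduli strictly greater than 1? Yes.
Verdict: Invertible.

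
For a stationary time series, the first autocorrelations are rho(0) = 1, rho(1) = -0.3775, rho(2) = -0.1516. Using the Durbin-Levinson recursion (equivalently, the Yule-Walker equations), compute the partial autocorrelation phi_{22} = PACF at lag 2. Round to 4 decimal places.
\phi_{22} = -0.3430

The PACF at lag k is phi_{kk}, the last component of the solution
to the Yule-Walker system G_k phi = r_k where
  (G_k)_{ij} = rho(|i - j|), (r_k)_i = rho(i), i,j = 1..k.
Equivalently, Durbin-Levinson gives phi_{kk} iteratively:
  phi_{11} = rho(1)
  phi_{kk} = [rho(k) - sum_{j=1..k-1} phi_{k-1,j} rho(k-j)]
            / [1 - sum_{j=1..k-1} phi_{k-1,j} rho(j)],
  phi_{k,j} = phi_{k-1,j} - phi_{kk} phi_{k-1,k-j},  j = 1..k-1.
Step k = 1:
  phi_11 = rho(1) = -0.3775.
Step k = 2:
  phi_22 = [rho(2) - phi_11 rho(1)] / [1 - phi_11 rho(1)] = [-0.1516 - (-0.3775)(-0.3775)] / [1 - (-0.3775)(-0.3775)]
         = -0.29410625 / 0.85749375 = -0.343.
Therefore phi_{22} = -0.3430.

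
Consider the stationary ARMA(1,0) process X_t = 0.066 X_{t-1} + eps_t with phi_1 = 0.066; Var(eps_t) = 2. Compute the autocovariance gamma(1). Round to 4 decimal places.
\gamma(1) = 0.1326

Multiply the model equation by X_{t-k} and take expectations. With theta_0 = psi_0 = 1 and psi_j the MA(infinity) weights, this gives
  gamma(k) - sum_i phi_i gamma(k-i) = c_k,
  c_k = sigma^2 * sum_{j=k..q} theta_j psi_{j-k}   (c_k = 0 for k > q),
using gamma(-m) = gamma(m).
Pure AR (q = 0): c_0 = sigma^2 = 2, c_k = 0 for k >= 1.
Equations for k = 0 and k = 1 (AR order 1):
  gamma(0) = phi_1 gamma(1) + c_0
  gamma(1) = phi_1 gamma(0) + c_1
Substituting the second into the first: gamma(0) (1 - phi_1^2) = c_0 + phi_1 c_1, so
  gamma(0) = c_0 / (1 - phi_1^2) = 2 / (1 - (0.066)^2) = 2 / 0.995644 = 2.00875.
  gamma(1) = phi_1 gamma(0) = (0.066)(2.00875) = 0.132578.
Therefore gamma(1) = 0.1326 (to 4 decimal places).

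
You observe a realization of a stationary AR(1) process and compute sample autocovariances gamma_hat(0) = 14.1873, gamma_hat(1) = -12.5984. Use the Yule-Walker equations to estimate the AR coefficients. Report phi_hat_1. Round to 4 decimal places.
\hat\phi_{1} = -0.8880

The Yule-Walker equations for an AR(p) process read, in matrix form,
  Gamma_p phi = r_p,   with   (Gamma_p)_{ij} = gamma(|i - j|),
                       (r_p)_i = gamma(i),   i,j = 1..p.
Substitute the sample gammas (Toeplitz matrix and right-hand side of size 1):
  Gamma_p = [[14.1873]]
  r_p     = [-12.5984]
With p = 1 this is the single equation gamma(0) phi_1 = gamma(1):
  phi_hat_1 = gamma(1) / gamma(0) = -12.5984 / 14.1873 = -0.8880.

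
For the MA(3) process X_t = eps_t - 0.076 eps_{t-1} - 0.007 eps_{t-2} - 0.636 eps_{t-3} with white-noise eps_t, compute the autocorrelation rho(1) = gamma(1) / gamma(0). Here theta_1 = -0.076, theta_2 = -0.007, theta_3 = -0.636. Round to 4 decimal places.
\rho(1) = -0.0504

For an MA(q) process with theta_0 = 1, the autocovariance is
  gamma(k) = sigma^2 * sum_{i=0..q-k} theta_i * theta_{i+k},
and rho(k) = gamma(k) / gamma(0). Sigma^2 cancels.
  numerator   = (1)*(-0.076) + (-0.076)*(-0.007) + (-0.007)*(-0.636) = -0.071016.
  denominator = (1)^2 + (-0.076)^2 + (-0.007)^2 + (-0.636)^2 = 1.410321.
  rho(1) = -0.071016 / 1.410321 = -0.0504.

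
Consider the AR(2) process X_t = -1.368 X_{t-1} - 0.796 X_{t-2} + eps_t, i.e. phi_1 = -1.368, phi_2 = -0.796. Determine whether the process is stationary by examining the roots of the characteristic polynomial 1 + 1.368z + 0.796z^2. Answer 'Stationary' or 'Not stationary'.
\text{Stationary}

The AR(p) characteristic polynomial is P(z) = 1 + 1.368z + 0.796z^2.
Stationarity requires all roots to lie outside the unit circle, i.e. |z| > 1 for every root.
Set 1 + (1.368) z + (0.796) z^2 = 0, i.e. a z^2 + b z + c = 0 with a = 0.796, b = 1.368, c = 1.
Discriminant D = b^2 - 4ac = (1.368)^2 - 4*(0.796)*1 = 1.871424 - (3.184) = -1.312576.
D < 0, so the roots are the complex-conjugate pair z = (-b +/- i sqrt(-D)) / (2a) = -0.8593 +/- 0.7196i.
For a conjugate pair |z|^2 = z * conj(z) = (product of roots) = c/a = 1/(0.796) = 1.256281, so |z| = sqrt(1.256281) = 1.1208 for both roots.
Moduli of all roots: 1.1208, 1.1208.
All moduli strictly greater than 1? Yes.
Verdict: Stationary.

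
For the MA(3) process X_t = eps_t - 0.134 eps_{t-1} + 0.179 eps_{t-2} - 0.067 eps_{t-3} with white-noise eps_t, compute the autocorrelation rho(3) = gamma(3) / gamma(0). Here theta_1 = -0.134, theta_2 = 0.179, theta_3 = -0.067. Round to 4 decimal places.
\rho(3) = -0.0635

For an MA(q) process with theta_0 = 1, the autocovariance is
  gamma(k) = sigma^2 * sum_{i=0..q-k} theta_i * theta_{i+k},
and rho(k) = gamma(k) / gamma(0). Sigma^2 cancels.
  numerator   = (1)*(-0.067) = -0.067.
  denominator = (1)^2 + (-0.134)^2 + (0.179)^2 + (-0.067)^2 = 1.054486.
  rho(3) = -0.067 / 1.054486 = -0.0635.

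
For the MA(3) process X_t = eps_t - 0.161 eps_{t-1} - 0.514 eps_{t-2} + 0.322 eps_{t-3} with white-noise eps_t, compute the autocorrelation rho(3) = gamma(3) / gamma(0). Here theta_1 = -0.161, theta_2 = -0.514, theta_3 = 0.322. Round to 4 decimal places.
\rho(3) = 0.2310

For an MA(q) process with theta_0 = 1, the autocovariance is
  gamma(k) = sigma^2 * sum_{i=0..q-k} theta_i * theta_{i+k},
and rho(k) = gamma(k) / gamma(0). Sigma^2 cancels.
  numerator   = (1)*(0.322) = 0.322.
  denominator = (1)^2 + (-0.161)^2 + (-0.514)^2 + (0.322)^2 = 1.393801.
  rho(3) = 0.322 / 1.393801 = 0.2310.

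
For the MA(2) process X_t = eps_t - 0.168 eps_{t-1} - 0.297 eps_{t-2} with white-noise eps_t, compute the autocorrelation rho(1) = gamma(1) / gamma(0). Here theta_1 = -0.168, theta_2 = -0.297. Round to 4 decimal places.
\rho(1) = -0.1058

For an MA(q) process with theta_0 = 1, the autocovariance is
  gamma(k) = sigma^2 * sum_{i=0..q-k} theta_i * theta_{i+k},
and rho(k) = gamma(k) / gamma(0). Sigma^2 cancels.
  numerator   = (1)*(-0.168) + (-0.168)*(-0.297) = -0.118104.
  denominator = (1)^2 + (-0.168)^2 + (-0.297)^2 = 1.116433.
  rho(1) = -0.118104 / 1.116433 = -0.1058.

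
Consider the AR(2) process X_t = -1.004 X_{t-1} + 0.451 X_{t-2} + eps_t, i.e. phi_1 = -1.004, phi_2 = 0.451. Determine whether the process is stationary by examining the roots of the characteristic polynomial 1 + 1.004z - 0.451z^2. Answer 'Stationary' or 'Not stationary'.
\text{Not stationary}

The AR(p) characteristic polynomial is P(z) = 1 + 1.004z - 0.451z^2.
Stationarity requires all roots to lie outside the unit circle, i.e. |z| > 1 for every root.
Set 1 + (1.004) z + (-0.451) z^2 = 0, i.e. a z^2 + b z + c = 0 with a = -0.451, b = 1.004, c = 1.
Discriminant D = b^2 - 4ac = (1.004)^2 - 4*(-0.451)*1 = 1.008016 - (-1.804) = 2.812016.
D >= 0, so the roots are real: z = (-b +/- sqrt(D)) / (2a) = (-1.004 +/- 1.676907) / (-0.902).
  z_1 = (-1.004 + 1.676907) / (-0.902) = -0.746,   |z_1| = 0.746.
  z_2 = (-1.004 - 1.676907) / (-0.902) = 2.9722,   |z_2| = 2.9722.
Moduli of all roots: 0.7460, 2.9722.
All moduli strictly greater than 1? No.
Verdict: Not stationary.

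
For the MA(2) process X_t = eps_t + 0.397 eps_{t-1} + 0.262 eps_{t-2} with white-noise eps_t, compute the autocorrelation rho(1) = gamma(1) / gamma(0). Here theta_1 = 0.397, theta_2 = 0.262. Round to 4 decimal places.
\rho(1) = 0.4086

For an MA(q) process with theta_0 = 1, the autocovariance is
  gamma(k) = sigma^2 * sum_{i=0..q-k} theta_i * theta_{i+k},
and rho(k) = gamma(k) / gamma(0). Sigma^2 cancels.
  numerator   = (1)*(0.397) + (0.397)*(0.262) = 0.501014.
  denominator = (1)^2 + (0.397)^2 + (0.262)^2 = 1.226253.
  rho(1) = 0.501014 / 1.226253 = 0.4086.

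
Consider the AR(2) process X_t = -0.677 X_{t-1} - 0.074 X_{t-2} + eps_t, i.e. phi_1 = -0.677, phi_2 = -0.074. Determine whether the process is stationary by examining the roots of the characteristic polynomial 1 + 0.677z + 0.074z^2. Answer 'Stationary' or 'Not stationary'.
\text{Stationary}

The AR(p) characteristic polynomial is P(z) = 1 + 0.677z + 0.074z^2.
Stationarity requires all roots to lie outside the unit circle, i.e. |z| > 1 for every root.
Set 1 + (0.677) z + (0.074) z^2 = 0, i.e. a z^2 + b z + c = 0 with a = 0.074, b = 0.677, c = 1.
Discriminant D = b^2 - 4ac = (0.677)^2 - 4*(0.074)*1 = 0.458329 - (0.296) = 0.162329.
D >= 0, so the roots are real: z = (-b +/- sqrt(D)) / (2a) = (-0.677 +/- 0.402901) / (0.148).
  z_1 = (-0.677 + 0.402901) / (0.148) = -1.852,   |z_1| = 1.852.
  z_2 = (-0.677 - 0.402901) / (0.148) = -7.2966,   |z_2| = 7.2966.
Moduli of all roots: 1.8520, 7.2966.
All moduli strictly greater than 1? Yes.
Verdict: Stationary.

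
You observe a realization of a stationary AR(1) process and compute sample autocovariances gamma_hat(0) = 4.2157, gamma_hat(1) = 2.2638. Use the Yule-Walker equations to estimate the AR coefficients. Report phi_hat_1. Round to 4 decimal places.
\hat\phi_{1} = 0.5370

The Yule-Walker equations for an AR(p) process read, in matrix form,
  Gamma_p phi = r_p,   with   (Gamma_p)_{ij} = gamma(|i - j|),
                       (r_p)_i = gamma(i),   i,j = 1..p.
Substitute the sample gammas (Toeplitz matrix and right-hand side of size 1):
  Gamma_p = [[4.2157]]
  r_p     = [2.2638]
With p = 1 this is the single equation gamma(0) phi_1 = gamma(1):
  phi_hat_1 = gamma(1) / gamma(0) = 2.2638 / 4.2157 = 0.5370.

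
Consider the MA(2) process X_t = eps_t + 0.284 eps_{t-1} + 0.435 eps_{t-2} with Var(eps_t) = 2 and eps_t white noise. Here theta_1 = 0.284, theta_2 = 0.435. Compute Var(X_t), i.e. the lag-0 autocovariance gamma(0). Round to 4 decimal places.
\gamma(0) = 2.5398

For an MA(q) process X_t = eps_t + sum_i theta_i eps_{t-i} with
Var(eps_t) = sigma^2, the variance is
  gamma(0) = sigma^2 * (1 + sum_i theta_i^2).
  sum_i theta_i^2 = (0.284)^2 + (0.435)^2 = 0.080656 + 0.189225 = 0.269881.
  gamma(0) = 2 * (1 + 0.269881) = 2 * 1.269881 = 2.539762, which rounds to 2.5398.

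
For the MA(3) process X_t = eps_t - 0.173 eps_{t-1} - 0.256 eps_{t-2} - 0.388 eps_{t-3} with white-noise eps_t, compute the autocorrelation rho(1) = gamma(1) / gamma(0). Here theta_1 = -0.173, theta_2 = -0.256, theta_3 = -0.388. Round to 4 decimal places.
\rho(1) = -0.0236

For an MA(q) process with theta_0 = 1, the autocovariance is
  gamma(k) = sigma^2 * sum_{i=0..q-k} theta_i * theta_{i+k},
and rho(k) = gamma(k) / gamma(0). Sigma^2 cancels.
  numerator   = (1)*(-0.173) + (-0.173)*(-0.256) + (-0.256)*(-0.388) = -0.029384.
  denominator = (1)^2 + (-0.173)^2 + (-0.256)^2 + (-0.388)^2 = 1.246009.
  rho(1) = -0.029384 / 1.246009 = -0.0236.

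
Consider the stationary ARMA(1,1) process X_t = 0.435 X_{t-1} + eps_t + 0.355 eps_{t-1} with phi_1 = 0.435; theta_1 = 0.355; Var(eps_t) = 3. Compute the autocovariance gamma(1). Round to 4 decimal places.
\gamma(1) = 3.3745

Multiply the model equation by X_{t-k} and take expectations. With theta_0 = psi_0 = 1 and psi_j the MA(infinity) weights, this gives
  gamma(k) - sum_i phi_i gamma(k-i) = c_k,
  c_k = sigma^2 * sum_{j=k..q} theta_j psi_{j-k}   (c_k = 0 for k > q),
using gamma(-m) = gamma(m).
psi-weights needed (psi_j = theta_j + sum_i phi_i psi_{j-i}):
  psi_1 = theta_1 + phi_1 = 0.355 + (0.435) = 0.79
Right-hand sides:
  c_0 = sigma^2 (1 + theta_1 psi_1) = 3 * (1 + (0.355)(0.79)) = 3 * 1.28045 = 3.84135
  c_1 = sigma^2 theta_1 = 3 * (0.355) = 1.065
  c_2 = 0
Equations for k = 0 and k = 1 (AR order 1):
  gamma(0) = phi_1 gamma(1) + c_0
  gamma(1) = phi_1 gamma(0) + c_1
Substituting the second into the first: gamma(0) (1 - phi_1^2) = c_0 + phi_1 c_1, so
  gamma(0) = (c_0 + phi_1 c_1) / (1 - phi_1^2) = (3.84135 + (0.435)(1.065)) / (1 - (0.435)^2) = 4.304625 / 0.810775 = 5.309272.
  gamma(1) = phi_1 gamma(0) + c_1 = (0.435)(5.309272) + (1.065) = 3.374533.
Therefore gamma(1) = 3.3745 (to 4 decimal places).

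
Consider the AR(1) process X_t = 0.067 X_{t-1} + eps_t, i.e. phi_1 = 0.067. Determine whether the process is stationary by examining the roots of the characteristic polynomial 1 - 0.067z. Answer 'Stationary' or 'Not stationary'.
\text{Stationary}

The AR(p) characteristic polynomial is P(z) = 1 - 0.067z.
Stationarity requires all roots to lie outside the unit circle, i.e. |z| > 1 for every root.
This is linear in z: 1 + (-0.067) z = 0  =>  z = -1/(-0.067) = 14.925373,  |z| = 14.925373.
Moduli of all roots: 14.9254.
All moduli strictly greater than 1? Yes.
Verdict: Stationary.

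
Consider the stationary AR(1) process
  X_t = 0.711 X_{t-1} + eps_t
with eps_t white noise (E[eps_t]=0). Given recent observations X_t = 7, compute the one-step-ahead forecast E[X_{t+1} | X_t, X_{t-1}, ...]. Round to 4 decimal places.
E[X_{t+1} \mid \mathcal F_t] = 4.9770

For an AR(p) model X_t = c + sum_i phi_i X_{t-i} + eps_t, the
one-step-ahead conditional mean is
  E[X_{t+1} | X_t, ...] = c + sum_i phi_i X_{t+1-i}.
Substitute known values:
  E[X_{t+1} | ...] = (0.711) * (7)
                   = 4.9770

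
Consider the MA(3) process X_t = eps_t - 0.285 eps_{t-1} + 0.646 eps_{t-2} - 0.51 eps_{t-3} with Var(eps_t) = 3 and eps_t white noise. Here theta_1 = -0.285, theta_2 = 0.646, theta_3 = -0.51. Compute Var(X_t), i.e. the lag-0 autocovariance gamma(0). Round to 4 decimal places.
\gamma(0) = 5.2759

For an MA(q) process X_t = eps_t + sum_i theta_i eps_{t-i} with
Var(eps_t) = sigma^2, the variance is
  gamma(0) = sigma^2 * (1 + sum_i theta_i^2).
  sum_i theta_i^2 = (-0.285)^2 + (0.646)^2 + (-0.51)^2 = 0.081225 + 0.417316 + 0.2601 = 0.758641.
  gamma(0) = 3 * (1 + 0.758641) = 3 * 1.758641 = 5.275923, which rounds to 5.2759.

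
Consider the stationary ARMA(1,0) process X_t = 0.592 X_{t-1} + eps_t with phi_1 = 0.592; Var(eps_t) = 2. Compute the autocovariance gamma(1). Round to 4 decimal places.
\gamma(1) = 1.8228

Multiply the model equation by X_{t-k} and take expectations. With theta_0 = psi_0 = 1 and psi_j the MA(infinity) weights, this gives
  gamma(k) - sum_i phi_i gamma(k-i) = c_k,
  c_k = sigma^2 * sum_{j=k..q} theta_j psi_{j-k}   (c_k = 0 for k > q),
using gamma(-m) = gamma(m).
Pure AR (q = 0): c_0 = sigma^2 = 2, c_k = 0 for k >= 1.
Equations for k = 0 and k = 1 (AR order 1):
  gamma(0) = phi_1 gamma(1) + c_0
  gamma(1) = phi_1 gamma(0) + c_1
Substituting the second into the first: gamma(0) (1 - phi_1^2) = c_0 + phi_1 c_1, so
  gamma(0) = c_0 / (1 - phi_1^2) = 2 / (1 - (0.592)^2) = 2 / 0.649536 = 3.079121.
  gamma(1) = phi_1 gamma(0) = (0.592)(3.079121) = 1.82284.
Therefore gamma(1) = 1.8228 (to 4 decimal places).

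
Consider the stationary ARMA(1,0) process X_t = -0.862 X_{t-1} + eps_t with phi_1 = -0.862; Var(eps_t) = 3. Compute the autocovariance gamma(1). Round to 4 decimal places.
\gamma(1) = -10.0640

Multiply the model equation by X_{t-k} and take expectations. With theta_0 = psi_0 = 1 and psi_j the MA(infinity) weights, this gives
  gamma(k) - sum_i phi_i gamma(k-i) = c_k,
  c_k = sigma^2 * sum_{j=k..q} theta_j psi_{j-k}   (c_k = 0 for k > q),
using gamma(-m) = gamma(m).
Pure AR (q = 0): c_0 = sigma^2 = 3, c_k = 0 for k >= 1.
Equations for k = 0 and k = 1 (AR order 1):
  gamma(0) = phi_1 gamma(1) + c_0
  gamma(1) = phi_1 gamma(0) + c_1
Substituting the second into the first: gamma(0) (1 - phi_1^2) = c_0 + phi_1 c_1, so
  gamma(0) = c_0 / (1 - phi_1^2) = 3 / (1 - (-0.862)^2) = 3 / 0.256956 = 11.675151.
  gamma(1) = phi_1 gamma(0) = (-0.862)(11.675151) = -10.06398.
Therefore gamma(1) = -10.0640 (to 4 decimal places).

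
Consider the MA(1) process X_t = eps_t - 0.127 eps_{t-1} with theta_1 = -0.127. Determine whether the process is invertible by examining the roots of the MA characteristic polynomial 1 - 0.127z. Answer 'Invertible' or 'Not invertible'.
\text{Invertible}

The MA(q) characteristic polynomial is P(z) = 1 - 0.127z.
Invertibility requires all roots to lie outside the unit circle, i.e. |z| > 1 for every root.
This is linear in z: 1 + (-0.127) z = 0  =>  z = -1/(-0.127) = 7.874016,  |z| = 7.874016.
Moduli of all roots: 7.8740.
All moduli strictly greater than 1? Yes.
Verdict: Invertible.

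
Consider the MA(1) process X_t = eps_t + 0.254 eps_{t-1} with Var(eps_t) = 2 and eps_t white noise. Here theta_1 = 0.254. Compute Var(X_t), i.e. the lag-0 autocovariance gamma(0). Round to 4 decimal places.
\gamma(0) = 2.1290

For an MA(q) process X_t = eps_t + sum_i theta_i eps_{t-i} with
Var(eps_t) = sigma^2, the variance is
  gamma(0) = sigma^2 * (1 + sum_i theta_i^2).
  sum_i theta_i^2 = (0.254)^2 = 0.064516.
  gamma(0) = 2 * (1 + 0.064516) = 2 * 1.064516 = 2.129032, which rounds to 2.1290.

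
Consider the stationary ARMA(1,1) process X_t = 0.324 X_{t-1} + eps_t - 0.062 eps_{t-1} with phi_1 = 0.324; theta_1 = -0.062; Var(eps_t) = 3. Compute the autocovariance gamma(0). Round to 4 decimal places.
\gamma(0) = 3.2301

Multiply the model equation by X_{t-k} and take expectations. With theta_0 = psi_0 = 1 and psi_j the MA(infinity) weights, this gives
  gamma(k) - sum_i phi_i gamma(k-i) = c_k,
  c_k = sigma^2 * sum_{j=k..q} theta_j psi_{j-k}   (c_k = 0 for k > q),
using gamma(-m) = gamma(m).
psi-weights needed (psi_j = theta_j + sum_i phi_i psi_{j-i}):
  psi_1 = theta_1 + phi_1 = -0.062 + (0.324) = 0.262
Right-hand sides:
  c_0 = sigma^2 (1 + theta_1 psi_1) = 3 * (1 + (-0.062)(0.262)) = 3 * 0.983756 = 2.951268
  c_1 = sigma^2 theta_1 = 3 * (-0.062) = -0.186
  c_2 = 0
Equations for k = 0 and k = 1 (AR order 1):
  gamma(0) = phi_1 gamma(1) + c_0
  gamma(1) = phi_1 gamma(0) + c_1
Substituting the second into the first: gamma(0) (1 - phi_1^2) = c_0 + phi_1 c_1, so
  gamma(0) = (c_0 + phi_1 c_1) / (1 - phi_1^2) = (2.951268 + (0.324)(-0.186)) / (1 - (0.324)^2) = 2.891004 / 0.895024 = 3.230085.
Therefore gamma(0) = 3.2301 (to 4 decimal places).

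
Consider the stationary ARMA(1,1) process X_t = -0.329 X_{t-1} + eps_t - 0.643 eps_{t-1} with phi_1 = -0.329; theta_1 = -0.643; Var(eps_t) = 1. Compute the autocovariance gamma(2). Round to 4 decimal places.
\gamma(2) = 0.4345

Multiply the model equation by X_{t-k} and take expectations. With theta_0 = psi_0 = 1 and psi_j the MA(infinity) weights, this gives
  gamma(k) - sum_i phi_i gamma(k-i) = c_k,
  c_k = sigma^2 * sum_{j=k..q} theta_j psi_{j-k}   (c_k = 0 for k > q),
using gamma(-m) = gamma(m).
psi-weights needed (psi_j = theta_j + sum_i phi_i psi_{j-i}):
  psi_1 = theta_1 + phi_1 = -0.643 + (-0.329) = -0.972
Right-hand sides:
  c_0 = sigma^2 (1 + theta_1 psi_1) = 1 * (1 + (-0.643)(-0.972)) = 1 * 1.624996 = 1.624996
  c_1 = sigma^2 theta_1 = 1 * (-0.643) = -0.643
  c_2 = 0
Equations for k = 0 and k = 1 (AR order 1):
  gamma(0) = phi_1 gamma(1) + c_0
  gamma(1) = phi_1 gamma(0) + c_1
Substituting the second into the first: gamma(0) (1 - phi_1^2) = c_0 + phi_1 c_1, so
  gamma(0) = (c_0 + phi_1 c_1) / (1 - phi_1^2) = (1.624996 + (-0.329)(-0.643)) / (1 - (-0.329)^2) = 1.836543 / 0.891759 = 2.059461.
  gamma(1) = phi_1 gamma(0) + c_1 = (-0.329)(2.059461) + (-0.643) = -1.320563.
For k = 2 (> q): gamma(2) = phi_1 gamma(1) = (-0.329)(-1.320563) = 0.434465.
Therefore gamma(2) = 0.4345 (to 4 decimal places).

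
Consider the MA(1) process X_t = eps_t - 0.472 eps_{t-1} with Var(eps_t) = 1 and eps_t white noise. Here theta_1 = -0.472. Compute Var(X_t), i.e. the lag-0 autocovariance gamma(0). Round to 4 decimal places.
\gamma(0) = 1.2228

For an MA(q) process X_t = eps_t + sum_i theta_i eps_{t-i} with
Var(eps_t) = sigma^2, the variance is
  gamma(0) = sigma^2 * (1 + sum_i theta_i^2).
  sum_i theta_i^2 = (-0.472)^2 = 0.222784.
  gamma(0) = 1 * (1 + 0.222784) = 1 * 1.222784 = 1.222784, which rounds to 1.2228.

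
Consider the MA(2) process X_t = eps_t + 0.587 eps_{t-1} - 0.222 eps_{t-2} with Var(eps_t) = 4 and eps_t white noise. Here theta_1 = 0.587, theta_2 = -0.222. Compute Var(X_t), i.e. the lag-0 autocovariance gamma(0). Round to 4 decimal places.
\gamma(0) = 5.5754

For an MA(q) process X_t = eps_t + sum_i theta_i eps_{t-i} with
Var(eps_t) = sigma^2, the variance is
  gamma(0) = sigma^2 * (1 + sum_i theta_i^2).
  sum_i theta_i^2 = (0.587)^2 + (-0.222)^2 = 0.344569 + 0.049284 = 0.393853.
  gamma(0) = 4 * (1 + 0.393853) = 4 * 1.393853 = 5.575412, which rounds to 5.5754.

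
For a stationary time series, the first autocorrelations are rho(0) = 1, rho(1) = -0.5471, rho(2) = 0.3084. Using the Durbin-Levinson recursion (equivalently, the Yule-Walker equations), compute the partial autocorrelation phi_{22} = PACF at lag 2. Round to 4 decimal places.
\phi_{22} = 0.0130

The PACF at lag k is phi_{kk}, the last component of the solution
to the Yule-Walker system G_k phi = r_k where
  (G_k)_{ij} = rho(|i - j|), (r_k)_i = rho(i), i,j = 1..k.
Equivalently, Durbin-Levinson gives phi_{kk} iteratively:
  phi_{11} = rho(1)
  phi_{kk} = [rho(k) - sum_{j=1..k-1} phi_{k-1,j} rho(k-j)]
            / [1 - sum_{j=1..k-1} phi_{k-1,j} rho(j)],
  phi_{k,j} = phi_{k-1,j} - phi_{kk} phi_{k-1,k-j},  j = 1..k-1.
Step k = 1:
  phi_11 = rho(1) = -0.5471.
Step k = 2:
  phi_22 = [rho(2) - phi_11 rho(1)] / [1 - phi_11 rho(1)] = [0.3084 - (-0.5471)(-0.5471)] / [1 - (-0.5471)(-0.5471)]
         = 0.00908159 / 0.70068159 = 0.013.
Therefore phi_{22} = 0.0130.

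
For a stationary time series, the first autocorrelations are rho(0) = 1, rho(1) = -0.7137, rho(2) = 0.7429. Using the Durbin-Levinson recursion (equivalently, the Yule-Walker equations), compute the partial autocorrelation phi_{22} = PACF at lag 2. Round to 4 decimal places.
\phi_{22} = 0.4760

The PACF at lag k is phi_{kk}, the last component of the solution
to the Yule-Walker system G_k phi = r_k where
  (G_k)_{ij} = rho(|i - j|), (r_k)_i = rho(i), i,j = 1..k.
Equivalently, Durbin-Levinson gives phi_{kk} iteratively:
  phi_{11} = rho(1)
  phi_{kk} = [rho(k) - sum_{j=1..k-1} phi_{k-1,j} rho(k-j)]
            / [1 - sum_{j=1..k-1} phi_{k-1,j} rho(j)],
  phi_{k,j} = phi_{k-1,j} - phi_{kk} phi_{k-1,k-j},  j = 1..k-1.
Step k = 1:
  phi_11 = rho(1) = -0.7137.
Step k = 2:
  phi_22 = [rho(2) - phi_11 rho(1)] / [1 - phi_11 rho(1)] = [0.7429 - (-0.7137)(-0.7137)] / [1 - (-0.7137)(-0.7137)]
         = 0.23353231 / 0.49063231 = 0.476.
Therefore phi_{22} = 0.4760.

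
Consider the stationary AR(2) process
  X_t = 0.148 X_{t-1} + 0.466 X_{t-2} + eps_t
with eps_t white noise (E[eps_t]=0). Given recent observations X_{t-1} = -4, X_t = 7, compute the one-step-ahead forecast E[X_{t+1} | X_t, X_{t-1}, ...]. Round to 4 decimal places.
E[X_{t+1} \mid \mathcal F_t] = -0.8280

For an AR(p) model X_t = c + sum_i phi_i X_{t-i} + eps_t, the
one-step-ahead conditional mean is
  E[X_{t+1} | X_t, ...] = c + sum_i phi_i X_{t+1-i}.
Substitute known values:
  E[X_{t+1} | ...] = (0.148) * (7) + (0.466) * (-4)
                   = -0.8280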